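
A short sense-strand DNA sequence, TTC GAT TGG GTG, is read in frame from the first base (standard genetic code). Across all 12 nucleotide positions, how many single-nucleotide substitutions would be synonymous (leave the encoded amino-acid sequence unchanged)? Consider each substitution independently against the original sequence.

Codon 1 (TTC, Phe): 1 synonymous substitution.
Codon 2 (GAT, Asp): 1 synonymous substitution.
Codon 3 (TGG, Trp): 0 synonymous substitutions.
Codon 4 (GTG, Val): 3 synonymous substitutions.
Total: 1 + 1 + 0 + 3 = 5.

5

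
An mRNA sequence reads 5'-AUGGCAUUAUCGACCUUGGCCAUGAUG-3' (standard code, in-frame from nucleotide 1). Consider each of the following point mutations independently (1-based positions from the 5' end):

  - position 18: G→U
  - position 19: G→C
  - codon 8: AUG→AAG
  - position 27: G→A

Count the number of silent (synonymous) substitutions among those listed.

0

Codon 6: UUG (Leu) → UUU (Phe) — missense.
Codon 7: GCC (Ala) → CCC (Pro) — missense.
Codon 8: AUG (Met) → AAG (Lys) — missense.
Codon 9: AUG (Met) → AUA (Ile) — missense.
Synonymous: 0 of 4.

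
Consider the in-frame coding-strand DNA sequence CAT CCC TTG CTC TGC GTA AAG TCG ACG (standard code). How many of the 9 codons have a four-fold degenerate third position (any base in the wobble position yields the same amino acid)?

5

Codon 1 CAT (His): third position 2-fold.
Codon 2 CCC (Pro): third position 4-fold.
Codon 3 TTG (Leu): third position 2-fold.
Codon 4 CTC (Leu): third position 4-fold.
Codon 5 TGC (Cys): third position 2-fold.
Codon 6 GTA (Val): third position 4-fold.
Codon 7 AAG (Lys): third position 2-fold.
Codon 8 TCG (Ser): third position 4-fold.
Codon 9 ACG (Thr): third position 4-fold.
Four-fold degenerate third positions: 5.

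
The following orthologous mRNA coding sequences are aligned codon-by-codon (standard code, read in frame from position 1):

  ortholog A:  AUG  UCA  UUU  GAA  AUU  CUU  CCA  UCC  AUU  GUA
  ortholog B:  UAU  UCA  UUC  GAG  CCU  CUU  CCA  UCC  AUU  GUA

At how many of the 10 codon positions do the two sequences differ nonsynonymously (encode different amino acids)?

Codon 1: AUG Met / UAU Tyr — nonsynonymous.
Codon 2: UCA Ser / UCA Ser — identical.
Codon 3: UUU Phe / UUC Phe — synonymous.
Codon 4: GAA Glu / GAG Glu — synonymous.
Codon 5: AUU Ile / CCU Pro — nonsynonymous.
Codon 6: CUU Leu / CUU Leu — identical.
Codon 7: CCA Pro / CCA Pro — identical.
Codon 8: UCC Ser / UCC Ser — identical.
Codon 9: AUU Ile / AUU Ile — identical.
Codon 10: GUA Val / GUA Val — identical.
Nonsynonymous differences: 2.

2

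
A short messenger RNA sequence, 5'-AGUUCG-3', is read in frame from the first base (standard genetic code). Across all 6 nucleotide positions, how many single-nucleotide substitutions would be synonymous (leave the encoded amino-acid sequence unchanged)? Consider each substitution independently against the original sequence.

4

Codon 1 (AGU, Ser): 1 synonymous substitution.
Codon 2 (UCG, Ser): 3 synonymous substitutions.
Total: 1 + 3 = 4.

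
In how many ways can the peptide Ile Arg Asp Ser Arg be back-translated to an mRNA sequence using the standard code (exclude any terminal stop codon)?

Ile: 3 codons.
Arg: 6 codons.
Asp: 2 codons.
Ser: 6 codons.
Arg: 6 codons.
3 × 6 × 2 × 6 × 6 = 1296.

1296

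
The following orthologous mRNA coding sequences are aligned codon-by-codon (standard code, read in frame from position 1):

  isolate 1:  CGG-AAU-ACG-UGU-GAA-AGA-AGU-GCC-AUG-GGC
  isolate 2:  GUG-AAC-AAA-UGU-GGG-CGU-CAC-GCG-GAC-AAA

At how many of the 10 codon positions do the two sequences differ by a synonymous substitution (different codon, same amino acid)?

3

Codon 1: CGG Arg / GUG Val — nonsynonymous.
Codon 2: AAU Asn / AAC Asn — synonymous.
Codon 3: ACG Thr / AAA Lys — nonsynonymous.
Codon 4: UGU Cys / UGU Cys — identical.
Codon 5: GAA Glu / GGG Gly — nonsynonymous.
Codon 6: AGA Arg / CGU Arg — synonymous.
Codon 7: AGU Ser / CAC His — nonsynonymous.
Codon 8: GCC Ala / GCG Ala — synonymous.
Codon 9: AUG Met / GAC Asp — nonsynonymous.
Codon 10: GGC Gly / AAA Lys — nonsynonymous.
Synonymous differences: 3.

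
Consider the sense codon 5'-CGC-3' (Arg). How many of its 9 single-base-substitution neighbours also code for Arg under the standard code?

Position 1: none → 0 synonymous.
Position 2: none → 0 synonymous.
Position 3: CGU, CGA, CGG → 3 synonymous.
Total: 0 + 0 + 3 = 3.

3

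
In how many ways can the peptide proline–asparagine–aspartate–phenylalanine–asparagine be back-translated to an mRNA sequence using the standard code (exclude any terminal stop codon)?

Pro: 4 codons.
Asn: 2 codons.
Asp: 2 codons.
Phe: 2 codons.
Asn: 2 codons.
4 × 2 × 2 × 2 × 2 = 64.

64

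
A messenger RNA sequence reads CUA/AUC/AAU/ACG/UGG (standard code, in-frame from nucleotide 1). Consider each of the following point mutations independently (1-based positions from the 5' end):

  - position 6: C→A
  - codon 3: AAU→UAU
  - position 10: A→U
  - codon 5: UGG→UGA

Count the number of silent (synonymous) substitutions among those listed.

Codon 2: AUC (Ile) → AUA (Ile) — synonymous.
Codon 3: AAU (Asn) → UAU (Tyr) — missense.
Codon 4: ACG (Thr) → UCG (Ser) — missense.
Codon 5: UGG (Trp) → UGA (Stop) — nonsense.
Synonymous: 1 of 4.

1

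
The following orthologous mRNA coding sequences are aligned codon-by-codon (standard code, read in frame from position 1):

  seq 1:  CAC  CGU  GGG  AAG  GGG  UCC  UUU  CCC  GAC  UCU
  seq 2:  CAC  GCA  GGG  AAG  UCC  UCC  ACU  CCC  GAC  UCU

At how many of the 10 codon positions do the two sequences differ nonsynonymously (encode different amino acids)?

3

Codon 1: CAC His / CAC His — identical.
Codon 2: CGU Arg / GCA Ala — nonsynonymous.
Codon 3: GGG Gly / GGG Gly — identical.
Codon 4: AAG Lys / AAG Lys — identical.
Codon 5: GGG Gly / UCC Ser — nonsynonymous.
Codon 6: UCC Ser / UCC Ser — identical.
Codon 7: UUU Phe / ACU Thr — nonsynonymous.
Codon 8: CCC Pro / CCC Pro — identical.
Codon 9: GAC Asp / GAC Asp — identical.
Codon 10: UCU Ser / UCU Ser — identical.
Nonsynonymous differences: 3.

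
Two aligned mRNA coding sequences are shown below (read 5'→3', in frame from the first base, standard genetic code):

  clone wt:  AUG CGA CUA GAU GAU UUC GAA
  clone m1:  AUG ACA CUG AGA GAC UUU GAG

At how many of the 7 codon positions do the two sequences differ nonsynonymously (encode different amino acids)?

Codon 1: AUG Met / AUG Met — identical.
Codon 2: CGA Arg / ACA Thr — nonsynonymous.
Codon 3: CUA Leu / CUG Leu — synonymous.
Codon 4: GAU Asp / AGA Arg — nonsynonymous.
Codon 5: GAU Asp / GAC Asp — synonymous.
Codon 6: UUC Phe / UUU Phe — synonymous.
Codon 7: GAA Glu / GAG Glu — synonymous.
Nonsynonymous differences: 2.

2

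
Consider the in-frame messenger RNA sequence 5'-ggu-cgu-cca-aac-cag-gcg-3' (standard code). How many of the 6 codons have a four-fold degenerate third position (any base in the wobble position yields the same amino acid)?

4

Codon 1 GGU (Gly): third position 4-fold.
Codon 2 CGU (Arg): third position 4-fold.
Codon 3 CCA (Pro): third position 4-fold.
Codon 4 AAC (Asn): third position 2-fold.
Codon 5 CAG (Gln): third position 2-fold.
Codon 6 GCG (Ala): third position 4-fold.
Four-fold degenerate third positions: 4.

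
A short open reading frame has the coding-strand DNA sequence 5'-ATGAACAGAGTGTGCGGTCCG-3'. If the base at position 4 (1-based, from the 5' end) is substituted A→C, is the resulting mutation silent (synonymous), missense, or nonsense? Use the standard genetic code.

Position 4 falls in codon 2: AAC → Asn.
After the substitution the codon is CAC → His.
Asn ≠ His, so this is a missense mutation.

missense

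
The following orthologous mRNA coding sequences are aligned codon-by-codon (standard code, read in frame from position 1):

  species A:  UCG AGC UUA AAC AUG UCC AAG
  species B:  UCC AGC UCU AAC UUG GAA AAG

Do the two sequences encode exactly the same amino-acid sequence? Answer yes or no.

no

Codon 1: UCG Ser / UCC Ser — synonymous.
Codon 2: AGC Ser / AGC Ser — identical.
Codon 3: UUA Leu / UCU Ser — nonsynonymous.
Codon 4: AAC Asn / AAC Asn — identical.
Codon 5: AUG Met / UUG Leu — nonsynonymous.
Codon 6: UCC Ser / GAA Glu — nonsynonymous.
Codon 7: AAG Lys / AAG Lys — identical.
Nonsynonymous differences: 3 → different protein.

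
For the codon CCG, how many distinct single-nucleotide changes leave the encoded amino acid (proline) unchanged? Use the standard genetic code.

Position 1: none → 0 synonymous.
Position 2: none → 0 synonymous.
Position 3: CCU, CCC, CCA → 3 synonymous.
Total: 0 + 0 + 3 = 3.

3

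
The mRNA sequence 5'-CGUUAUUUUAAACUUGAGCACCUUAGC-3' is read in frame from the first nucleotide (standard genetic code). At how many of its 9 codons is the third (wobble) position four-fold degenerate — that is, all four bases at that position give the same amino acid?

Codon 1 CGU (Arg): third position 4-fold.
Codon 2 UAU (Tyr): third position 2-fold.
Codon 3 UUU (Phe): third position 2-fold.
Codon 4 AAA (Lys): third position 2-fold.
Codon 5 CUU (Leu): third position 4-fold.
Codon 6 GAG (Glu): third position 2-fold.
Codon 7 CAC (His): third position 2-fold.
Codon 8 CUU (Leu): third position 4-fold.
Codon 9 AGC (Ser): third position 2-fold.
Four-fold degenerate third positions: 3.

3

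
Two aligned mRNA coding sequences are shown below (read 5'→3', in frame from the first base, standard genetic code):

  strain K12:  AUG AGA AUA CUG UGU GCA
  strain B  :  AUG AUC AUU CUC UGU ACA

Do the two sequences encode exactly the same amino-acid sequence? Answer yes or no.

Codon 1: AUG Met / AUG Met — identical.
Codon 2: AGA Arg / AUC Ile — nonsynonymous.
Codon 3: AUA Ile / AUU Ile — synonymous.
Codon 4: CUG Leu / CUC Leu — synonymous.
Codon 5: UGU Cys / UGU Cys — identical.
Codon 6: GCA Ala / ACA Thr — nonsynonymous.
Nonsynonymous differences: 2 → different protein.

no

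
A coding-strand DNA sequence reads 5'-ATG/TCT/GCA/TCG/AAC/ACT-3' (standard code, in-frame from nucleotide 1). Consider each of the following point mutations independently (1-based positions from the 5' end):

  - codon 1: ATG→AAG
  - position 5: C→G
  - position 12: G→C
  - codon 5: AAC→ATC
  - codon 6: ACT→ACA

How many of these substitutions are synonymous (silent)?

2

Codon 1: ATG (Met) → AAG (Lys) — missense.
Codon 2: TCT (Ser) → TGT (Cys) — missense.
Codon 4: TCG (Ser) → TCC (Ser) — synonymous.
Codon 5: AAC (Asn) → ATC (Ile) — missense.
Codon 6: ACT (Thr) → ACA (Thr) — synonymous.
Synonymous: 2 of 5.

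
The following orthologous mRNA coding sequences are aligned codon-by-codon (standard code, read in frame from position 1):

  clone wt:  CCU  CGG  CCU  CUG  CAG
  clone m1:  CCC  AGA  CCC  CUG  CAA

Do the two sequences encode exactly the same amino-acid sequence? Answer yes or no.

yes

Codon 1: CCU Pro / CCC Pro — synonymous.
Codon 2: CGG Arg / AGA Arg — synonymous.
Codon 3: CCU Pro / CCC Pro — synonymous.
Codon 4: CUG Leu / CUG Leu — identical.
Codon 5: CAG Gln / CAA Gln — synonymous.
Nonsynonymous differences: 0 → same protein.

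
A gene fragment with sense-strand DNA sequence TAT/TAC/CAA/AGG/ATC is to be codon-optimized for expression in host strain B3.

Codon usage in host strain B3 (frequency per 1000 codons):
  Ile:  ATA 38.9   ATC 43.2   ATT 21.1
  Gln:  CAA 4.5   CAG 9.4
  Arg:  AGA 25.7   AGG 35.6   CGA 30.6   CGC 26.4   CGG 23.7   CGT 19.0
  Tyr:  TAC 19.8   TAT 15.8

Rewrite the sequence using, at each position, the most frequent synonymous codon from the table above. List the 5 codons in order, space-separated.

TAC TAC CAG AGG ATC

Codon 1 (Tyr): best is TAC at 19.8.
Codon 2 (Tyr): best is TAC at 19.8.
Codon 3 (Gln): best is CAG at 9.4.
Codon 4 (Arg): best is AGG at 35.6.
Codon 5 (Ile): best is ATC at 43.2.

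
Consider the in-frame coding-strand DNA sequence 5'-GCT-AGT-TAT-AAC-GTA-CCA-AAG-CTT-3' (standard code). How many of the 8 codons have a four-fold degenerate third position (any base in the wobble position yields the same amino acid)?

4

Codon 1 GCT (Ala): third position 4-fold.
Codon 2 AGT (Ser): third position 2-fold.
Codon 3 TAT (Tyr): third position 2-fold.
Codon 4 AAC (Asn): third position 2-fold.
Codon 5 GTA (Val): third position 4-fold.
Codon 6 CCA (Pro): third position 4-fold.
Codon 7 AAG (Lys): third position 2-fold.
Codon 8 CTT (Leu): third position 4-fold.
Four-fold degenerate third positions: 4.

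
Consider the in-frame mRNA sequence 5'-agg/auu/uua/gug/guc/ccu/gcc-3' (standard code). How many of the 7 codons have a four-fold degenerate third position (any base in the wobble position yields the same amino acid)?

4

Codon 1 AGG (Arg): third position 2-fold.
Codon 2 AUU (Ile): third position 3-fold.
Codon 3 UUA (Leu): third position 2-fold.
Codon 4 GUG (Val): third position 4-fold.
Codon 5 GUC (Val): third position 4-fold.
Codon 6 CCU (Pro): third position 4-fold.
Codon 7 GCC (Ala): third position 4-fold.
Four-fold degenerate third positions: 4.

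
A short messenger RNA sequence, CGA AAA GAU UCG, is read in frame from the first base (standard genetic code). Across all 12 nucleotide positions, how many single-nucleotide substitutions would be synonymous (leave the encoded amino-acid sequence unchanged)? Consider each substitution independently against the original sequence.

9

Codon 1 (CGA, Arg): 4 synonymous substitutions.
Codon 2 (AAA, Lys): 1 synonymous substitution.
Codon 3 (GAU, Asp): 1 synonymous substitution.
Codon 4 (UCG, Ser): 3 synonymous substitutions.
Total: 4 + 1 + 1 + 3 = 9.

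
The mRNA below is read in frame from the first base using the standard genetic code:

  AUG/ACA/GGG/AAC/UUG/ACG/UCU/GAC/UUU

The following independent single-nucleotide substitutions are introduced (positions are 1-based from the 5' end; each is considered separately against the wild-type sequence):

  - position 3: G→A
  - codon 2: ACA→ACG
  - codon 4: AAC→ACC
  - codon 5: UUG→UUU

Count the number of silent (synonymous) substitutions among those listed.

Codon 1: AUG (Met) → AUA (Ile) — missense.
Codon 2: ACA (Thr) → ACG (Thr) — synonymous.
Codon 4: AAC (Asn) → ACC (Thr) — missense.
Codon 5: UUG (Leu) → UUU (Phe) — missense.
Synonymous: 1 of 4.

1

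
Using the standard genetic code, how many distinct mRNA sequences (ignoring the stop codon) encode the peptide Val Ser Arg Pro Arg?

Val: 4 codons.
Ser: 6 codons.
Arg: 6 codons.
Pro: 4 codons.
Arg: 6 codons.
4 × 6 × 6 × 4 × 6 = 3456.

3456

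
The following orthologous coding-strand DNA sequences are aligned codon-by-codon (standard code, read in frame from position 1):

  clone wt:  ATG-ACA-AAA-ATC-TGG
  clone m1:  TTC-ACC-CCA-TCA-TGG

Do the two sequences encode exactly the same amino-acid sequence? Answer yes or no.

Codon 1: ATG Met / TTC Phe — nonsynonymous.
Codon 2: ACA Thr / ACC Thr — synonymous.
Codon 3: AAA Lys / CCA Pro — nonsynonymous.
Codon 4: ATC Ile / TCA Ser — nonsynonymous.
Codon 5: TGG Trp / TGG Trp — identical.
Nonsynonymous differences: 3 → different protein.

no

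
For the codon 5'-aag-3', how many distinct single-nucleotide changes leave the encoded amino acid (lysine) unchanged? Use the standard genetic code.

Position 1: none → 0 synonymous.
Position 2: none → 0 synonymous.
Position 3: AAA → 1 synonymous.
Total: 0 + 0 + 1 = 1.

1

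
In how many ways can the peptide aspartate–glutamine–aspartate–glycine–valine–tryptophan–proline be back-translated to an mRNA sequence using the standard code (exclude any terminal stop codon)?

512

Asp: 2 codons.
Gln: 2 codons.
Asp: 2 codons.
Gly: 4 codons.
Val: 4 codons.
Trp: 1 codon.
Pro: 4 codons.
2 × 2 × 2 × 4 × 4 × 1 × 4 = 512.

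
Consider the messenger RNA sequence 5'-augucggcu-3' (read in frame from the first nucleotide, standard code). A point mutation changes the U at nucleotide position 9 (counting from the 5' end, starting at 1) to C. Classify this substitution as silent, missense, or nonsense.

Position 9 falls in codon 3: GCU → Ala.
After the substitution the codon is GCC → Ala.
Both encode Ala, so the change is synonymous.

silent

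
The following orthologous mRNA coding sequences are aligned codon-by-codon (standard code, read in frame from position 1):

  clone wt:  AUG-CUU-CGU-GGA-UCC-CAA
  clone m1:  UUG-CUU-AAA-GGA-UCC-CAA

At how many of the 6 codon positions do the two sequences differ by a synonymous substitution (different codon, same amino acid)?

0

Codon 1: AUG Met / UUG Leu — nonsynonymous.
Codon 2: CUU Leu / CUU Leu — identical.
Codon 3: CGU Arg / AAA Lys — nonsynonymous.
Codon 4: GGA Gly / GGA Gly — identical.
Codon 5: UCC Ser / UCC Ser — identical.
Codon 6: CAA Gln / CAA Gln — identical.
Synonymous differences: 0.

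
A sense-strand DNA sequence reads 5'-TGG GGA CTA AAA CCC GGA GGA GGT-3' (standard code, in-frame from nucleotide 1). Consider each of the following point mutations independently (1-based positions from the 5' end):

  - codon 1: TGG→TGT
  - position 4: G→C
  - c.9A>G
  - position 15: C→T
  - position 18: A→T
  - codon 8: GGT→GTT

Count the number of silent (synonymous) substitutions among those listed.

3

Codon 1: TGG (Trp) → TGT (Cys) — missense.
Codon 2: GGA (Gly) → CGA (Arg) — missense.
Codon 3: CTA (Leu) → CTG (Leu) — synonymous.
Codon 5: CCC (Pro) → CCT (Pro) — synonymous.
Codon 6: GGA (Gly) → GGT (Gly) — synonymous.
Codon 8: GGT (Gly) → GTT (Val) — missense.
Synonymous: 3 of 6.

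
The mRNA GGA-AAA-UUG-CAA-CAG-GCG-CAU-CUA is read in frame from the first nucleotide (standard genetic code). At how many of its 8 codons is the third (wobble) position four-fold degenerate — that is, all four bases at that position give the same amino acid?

Codon 1 GGA (Gly): third position 4-fold.
Codon 2 AAA (Lys): third position 2-fold.
Codon 3 UUG (Leu): third position 2-fold.
Codon 4 CAA (Gln): third position 2-fold.
Codon 5 CAG (Gln): third position 2-fold.
Codon 6 GCG (Ala): third position 4-fold.
Codon 7 CAU (His): third position 2-fold.
Codon 8 CUA (Leu): third position 4-fold.
Four-fold degenerate third positions: 3.

3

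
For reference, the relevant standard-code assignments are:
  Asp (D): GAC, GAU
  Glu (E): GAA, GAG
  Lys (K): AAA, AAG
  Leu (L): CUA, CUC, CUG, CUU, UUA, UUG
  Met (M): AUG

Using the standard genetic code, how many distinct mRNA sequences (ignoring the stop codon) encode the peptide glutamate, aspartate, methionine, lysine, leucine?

Glu: 2 codons.
Asp: 2 codons.
Met: 1 codon.
Lys: 2 codons.
Leu: 6 codons.
2 × 2 × 1 × 2 × 6 = 48.

48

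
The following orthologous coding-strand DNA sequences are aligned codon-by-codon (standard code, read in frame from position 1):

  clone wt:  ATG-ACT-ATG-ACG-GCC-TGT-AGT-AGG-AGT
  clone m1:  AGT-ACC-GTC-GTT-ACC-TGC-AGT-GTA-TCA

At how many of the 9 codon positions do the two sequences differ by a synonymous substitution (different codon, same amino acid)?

Codon 1: ATG Met / AGT Ser — nonsynonymous.
Codon 2: ACT Thr / ACC Thr — synonymous.
Codon 3: ATG Met / GTC Val — nonsynonymous.
Codon 4: ACG Thr / GTT Val — nonsynonymous.
Codon 5: GCC Ala / ACC Thr — nonsynonymous.
Codon 6: TGT Cys / TGC Cys — synonymous.
Codon 7: AGT Ser / AGT Ser — identical.
Codon 8: AGG Arg / GTA Val — nonsynonymous.
Codon 9: AGT Ser / TCA Ser — synonymous.
Synonymous differences: 3.

3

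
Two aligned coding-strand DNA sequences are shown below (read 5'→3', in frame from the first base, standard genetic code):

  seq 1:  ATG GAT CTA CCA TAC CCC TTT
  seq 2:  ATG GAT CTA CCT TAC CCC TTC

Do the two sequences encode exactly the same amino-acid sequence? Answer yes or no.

yes

Codon 1: ATG Met / ATG Met — identical.
Codon 2: GAT Asp / GAT Asp — identical.
Codon 3: CTA Leu / CTA Leu — identical.
Codon 4: CCA Pro / CCT Pro — synonymous.
Codon 5: TAC Tyr / TAC Tyr — identical.
Codon 6: CCC Pro / CCC Pro — identical.
Codon 7: TTT Phe / TTC Phe — synonymous.
Nonsynonymous differences: 0 → same protein.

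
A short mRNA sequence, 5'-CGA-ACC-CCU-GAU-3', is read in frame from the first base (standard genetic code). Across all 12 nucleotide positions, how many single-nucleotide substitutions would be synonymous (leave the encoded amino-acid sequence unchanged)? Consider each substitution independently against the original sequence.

11

Codon 1 (CGA, Arg): 4 synonymous substitutions.
Codon 2 (ACC, Thr): 3 synonymous substitutions.
Codon 3 (CCU, Pro): 3 synonymous substitutions.
Codon 4 (GAU, Asp): 1 synonymous substitution.
Total: 4 + 3 + 3 + 1 = 11.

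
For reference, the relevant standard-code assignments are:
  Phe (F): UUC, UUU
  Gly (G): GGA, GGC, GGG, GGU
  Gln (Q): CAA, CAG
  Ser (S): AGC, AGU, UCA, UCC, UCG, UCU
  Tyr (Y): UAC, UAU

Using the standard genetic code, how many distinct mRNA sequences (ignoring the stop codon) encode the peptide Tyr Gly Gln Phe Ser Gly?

Tyr: 2 codons.
Gly: 4 codons.
Gln: 2 codons.
Phe: 2 codons.
Ser: 6 codons.
Gly: 4 codons.
2 × 4 × 2 × 2 × 6 × 4 = 768.

768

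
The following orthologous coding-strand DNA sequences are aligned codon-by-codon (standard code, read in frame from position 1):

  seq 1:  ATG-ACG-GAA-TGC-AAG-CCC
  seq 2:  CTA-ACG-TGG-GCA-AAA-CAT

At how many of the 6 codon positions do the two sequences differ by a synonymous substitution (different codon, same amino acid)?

Codon 1: ATG Met / CTA Leu — nonsynonymous.
Codon 2: ACG Thr / ACG Thr — identical.
Codon 3: GAA Glu / TGG Trp — nonsynonymous.
Codon 4: TGC Cys / GCA Ala — nonsynonymous.
Codon 5: AAG Lys / AAA Lys — synonymous.
Codon 6: CCC Pro / CAT His — nonsynonymous.
Synonymous differences: 1.

1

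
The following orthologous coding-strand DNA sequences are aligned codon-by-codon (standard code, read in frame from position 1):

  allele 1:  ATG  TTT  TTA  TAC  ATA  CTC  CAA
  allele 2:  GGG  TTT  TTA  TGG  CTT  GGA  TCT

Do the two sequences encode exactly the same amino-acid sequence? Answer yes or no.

Codon 1: ATG Met / GGG Gly — nonsynonymous.
Codon 2: TTT Phe / TTT Phe — identical.
Codon 3: TTA Leu / TTA Leu — identical.
Codon 4: TAC Tyr / TGG Trp — nonsynonymous.
Codon 5: ATA Ile / CTT Leu — nonsynonymous.
Codon 6: CTC Leu / GGA Gly — nonsynonymous.
Codon 7: CAA Gln / TCT Ser — nonsynonymous.
Nonsynonymous differences: 5 → different protein.

no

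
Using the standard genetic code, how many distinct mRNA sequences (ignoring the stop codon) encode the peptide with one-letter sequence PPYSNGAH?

12288

Pro: 4 codons.
Pro: 4 codons.
Tyr: 2 codons.
Ser: 6 codons.
Asn: 2 codons.
Gly: 4 codons.
Ala: 4 codons.
His: 2 codons.
4 × 4 × 2 × 6 × 2 × 4 × 4 × 2 = 12288.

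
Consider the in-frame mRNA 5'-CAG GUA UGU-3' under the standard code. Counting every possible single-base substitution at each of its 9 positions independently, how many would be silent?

Codon 1 (CAG, Gln): 1 synonymous substitution.
Codon 2 (GUA, Val): 3 synonymous substitutions.
Codon 3 (UGU, Cys): 1 synonymous substitution.
Total: 1 + 3 + 1 = 5.

5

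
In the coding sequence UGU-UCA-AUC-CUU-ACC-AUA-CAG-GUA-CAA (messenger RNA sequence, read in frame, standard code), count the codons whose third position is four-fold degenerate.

4

Codon 1 UGU (Cys): third position 2-fold.
Codon 2 UCA (Ser): third position 4-fold.
Codon 3 AUC (Ile): third position 3-fold.
Codon 4 CUU (Leu): third position 4-fold.
Codon 5 ACC (Thr): third position 4-fold.
Codon 6 AUA (Ile): third position 3-fold.
Codon 7 CAG (Gln): third position 2-fold.
Codon 8 GUA (Val): third position 4-fold.
Codon 9 CAA (Gln): third position 2-fold.
Four-fold degenerate third positions: 4.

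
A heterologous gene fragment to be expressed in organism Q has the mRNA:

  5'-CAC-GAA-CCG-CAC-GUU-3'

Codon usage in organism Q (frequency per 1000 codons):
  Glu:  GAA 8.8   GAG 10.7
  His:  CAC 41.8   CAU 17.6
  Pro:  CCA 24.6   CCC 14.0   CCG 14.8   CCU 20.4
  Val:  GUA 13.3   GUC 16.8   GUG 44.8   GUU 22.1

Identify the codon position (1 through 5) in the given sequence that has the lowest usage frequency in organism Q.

2

Codon 1 CAC (His): 41.8 per 1000.
Codon 2 GAA (Glu): 8.8 per 1000.
Codon 3 CCG (Pro): 14.8 per 1000.
Codon 4 CAC (His): 41.8 per 1000.
Codon 5 GUU (Val): 22.1 per 1000.
Lowest frequency is 8.8 at codon 2.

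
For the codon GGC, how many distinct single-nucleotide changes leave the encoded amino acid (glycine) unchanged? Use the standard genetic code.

3

Position 1: none → 0 synonymous.
Position 2: none → 0 synonymous.
Position 3: GGT, GGA, GGG → 3 synonymous.
Total: 0 + 0 + 3 = 3.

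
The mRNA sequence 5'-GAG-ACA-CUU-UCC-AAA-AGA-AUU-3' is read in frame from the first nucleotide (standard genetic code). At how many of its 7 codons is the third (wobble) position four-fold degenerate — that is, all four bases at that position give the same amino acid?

3

Codon 1 GAG (Glu): third position 2-fold.
Codon 2 ACA (Thr): third position 4-fold.
Codon 3 CUU (Leu): third position 4-fold.
Codon 4 UCC (Ser): third position 4-fold.
Codon 5 AAA (Lys): third position 2-fold.
Codon 6 AGA (Arg): third position 2-fold.
Codon 7 AUU (Ile): third position 3-fold.
Four-fold degenerate third positions: 3.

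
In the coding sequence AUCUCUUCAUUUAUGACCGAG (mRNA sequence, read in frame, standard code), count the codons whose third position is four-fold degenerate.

3

Codon 1 AUC (Ile): third position 3-fold.
Codon 2 UCU (Ser): third position 4-fold.
Codon 3 UCA (Ser): third position 4-fold.
Codon 4 UUU (Phe): third position 2-fold.
Codon 5 AUG (Met): third position 1-fold.
Codon 6 ACC (Thr): third position 4-fold.
Codon 7 GAG (Glu): third position 2-fold.
Four-fold degenerate third positions: 3.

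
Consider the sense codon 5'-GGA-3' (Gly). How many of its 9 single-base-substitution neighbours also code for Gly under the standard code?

Position 1: none → 0 synonymous.
Position 2: none → 0 synonymous.
Position 3: GGU, GGC, GGG → 3 synonymous.
Total: 0 + 0 + 3 = 3.

3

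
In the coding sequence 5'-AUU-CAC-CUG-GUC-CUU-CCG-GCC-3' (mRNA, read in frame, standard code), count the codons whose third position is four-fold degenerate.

Codon 1 AUU (Ile): third position 3-fold.
Codon 2 CAC (His): third position 2-fold.
Codon 3 CUG (Leu): third position 4-fold.
Codon 4 GUC (Val): third position 4-fold.
Codon 5 CUU (Leu): third position 4-fold.
Codon 6 CCG (Pro): third position 4-fold.
Codon 7 GCC (Ala): third position 4-fold.
Four-fold degenerate third positions: 5.

5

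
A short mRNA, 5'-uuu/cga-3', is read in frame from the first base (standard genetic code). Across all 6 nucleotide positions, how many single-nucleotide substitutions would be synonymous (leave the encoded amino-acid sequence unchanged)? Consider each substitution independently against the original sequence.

5

Codon 1 (UUU, Phe): 1 synonymous substitution.
Codon 2 (CGA, Arg): 4 synonymous substitutions.
Total: 1 + 4 = 5.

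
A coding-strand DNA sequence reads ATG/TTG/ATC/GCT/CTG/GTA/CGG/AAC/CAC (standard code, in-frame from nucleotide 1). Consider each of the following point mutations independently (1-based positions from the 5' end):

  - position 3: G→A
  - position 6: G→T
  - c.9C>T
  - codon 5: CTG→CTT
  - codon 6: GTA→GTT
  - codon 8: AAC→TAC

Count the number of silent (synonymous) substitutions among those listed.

Codon 1: ATG (Met) → ATA (Ile) — missense.
Codon 2: TTG (Leu) → TTT (Phe) — missense.
Codon 3: ATC (Ile) → ATT (Ile) — synonymous.
Codon 5: CTG (Leu) → CTT (Leu) — synonymous.
Codon 6: GTA (Val) → GTT (Val) — synonymous.
Codon 8: AAC (Asn) → TAC (Tyr) — missense.
Synonymous: 3 of 6.

3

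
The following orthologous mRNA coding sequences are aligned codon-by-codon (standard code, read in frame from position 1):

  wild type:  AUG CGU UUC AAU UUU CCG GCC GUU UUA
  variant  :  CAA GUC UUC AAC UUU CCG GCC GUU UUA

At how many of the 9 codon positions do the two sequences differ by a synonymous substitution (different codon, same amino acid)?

Codon 1: AUG Met / CAA Gln — nonsynonymous.
Codon 2: CGU Arg / GUC Val — nonsynonymous.
Codon 3: UUC Phe / UUC Phe — identical.
Codon 4: AAU Asn / AAC Asn — synonymous.
Codon 5: UUU Phe / UUU Phe — identical.
Codon 6: CCG Pro / CCG Pro — identical.
Codon 7: GCC Ala / GCC Ala — identical.
Codon 8: GUU Val / GUU Val — identical.
Codon 9: UUA Leu / UUA Leu — identical.
Synonymous differences: 1.

1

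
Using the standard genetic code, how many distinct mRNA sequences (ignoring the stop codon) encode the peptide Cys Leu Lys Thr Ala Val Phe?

Cys: 2 codons.
Leu: 6 codons.
Lys: 2 codons.
Thr: 4 codons.
Ala: 4 codons.
Val: 4 codons.
Phe: 2 codons.
2 × 6 × 2 × 4 × 4 × 4 × 2 = 3072.

3072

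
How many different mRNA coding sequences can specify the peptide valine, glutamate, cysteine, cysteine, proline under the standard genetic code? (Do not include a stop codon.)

128

Val: 4 codons.
Glu: 2 codons.
Cys: 2 codons.
Cys: 2 codons.
Pro: 4 codons.
4 × 2 × 2 × 2 × 4 = 128.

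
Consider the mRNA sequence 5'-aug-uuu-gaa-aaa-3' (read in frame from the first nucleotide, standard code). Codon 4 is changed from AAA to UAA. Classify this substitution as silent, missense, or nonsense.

nonsense

Position 10 falls in codon 4: AAA → Lys.
After the substitution the codon is UAA → Stop.
The new codon is a stop codon, so this is a nonsense mutation.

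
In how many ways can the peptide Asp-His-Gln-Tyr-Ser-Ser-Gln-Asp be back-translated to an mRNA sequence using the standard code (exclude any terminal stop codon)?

Asp: 2 codons.
His: 2 codons.
Gln: 2 codons.
Tyr: 2 codons.
Ser: 6 codons.
Ser: 6 codons.
Gln: 2 codons.
Asp: 2 codons.
2 × 2 × 2 × 2 × 6 × 6 × 2 × 2 = 2304.

2304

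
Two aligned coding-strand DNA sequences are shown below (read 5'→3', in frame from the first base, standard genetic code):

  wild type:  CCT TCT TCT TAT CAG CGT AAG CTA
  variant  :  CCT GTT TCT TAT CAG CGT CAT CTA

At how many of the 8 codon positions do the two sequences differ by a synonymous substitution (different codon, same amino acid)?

Codon 1: CCT Pro / CCT Pro — identical.
Codon 2: TCT Ser / GTT Val — nonsynonymous.
Codon 3: TCT Ser / TCT Ser — identical.
Codon 4: TAT Tyr / TAT Tyr — identical.
Codon 5: CAG Gln / CAG Gln — identical.
Codon 6: CGT Arg / CGT Arg — identical.
Codon 7: AAG Lys / CAT His — nonsynonymous.
Codon 8: CTA Leu / CTA Leu — identical.
Synonymous differences: 0.

0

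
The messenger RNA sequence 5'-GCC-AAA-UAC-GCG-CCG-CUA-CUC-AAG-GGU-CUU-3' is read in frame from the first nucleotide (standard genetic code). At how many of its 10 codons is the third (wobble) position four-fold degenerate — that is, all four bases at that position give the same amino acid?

7

Codon 1 GCC (Ala): third position 4-fold.
Codon 2 AAA (Lys): third position 2-fold.
Codon 3 UAC (Tyr): third position 2-fold.
Codon 4 GCG (Ala): third position 4-fold.
Codon 5 CCG (Pro): third position 4-fold.
Codon 6 CUA (Leu): third position 4-fold.
Codon 7 CUC (Leu): third position 4-fold.
Codon 8 AAG (Lys): third position 2-fold.
Codon 9 GGU (Gly): third position 4-fold.
Codon 10 CUU (Leu): third position 4-fold.
Four-fold degenerate third positions: 7.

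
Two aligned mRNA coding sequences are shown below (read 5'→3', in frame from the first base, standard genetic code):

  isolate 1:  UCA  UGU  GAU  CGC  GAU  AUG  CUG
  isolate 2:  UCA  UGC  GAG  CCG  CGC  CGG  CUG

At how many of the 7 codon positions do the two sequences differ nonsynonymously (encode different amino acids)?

Codon 1: UCA Ser / UCA Ser — identical.
Codon 2: UGU Cys / UGC Cys — synonymous.
Codon 3: GAU Asp / GAG Glu — nonsynonymous.
Codon 4: CGC Arg / CCG Pro — nonsynonymous.
Codon 5: GAU Asp / CGC Arg — nonsynonymous.
Codon 6: AUG Met / CGG Arg — nonsynonymous.
Codon 7: CUG Leu / CUG Leu — identical.
Nonsynonymous differences: 4.

4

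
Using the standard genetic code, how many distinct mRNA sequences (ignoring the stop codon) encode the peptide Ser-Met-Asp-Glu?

Ser: 6 codons.
Met: 1 codon.
Asp: 2 codons.
Glu: 2 codons.
6 × 1 × 2 × 2 = 24.

24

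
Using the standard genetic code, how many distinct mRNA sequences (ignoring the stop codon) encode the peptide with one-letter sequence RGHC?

Arg: 6 codons.
Gly: 4 codons.
His: 2 codons.
Cys: 2 codons.
6 × 4 × 2 × 2 = 96.

96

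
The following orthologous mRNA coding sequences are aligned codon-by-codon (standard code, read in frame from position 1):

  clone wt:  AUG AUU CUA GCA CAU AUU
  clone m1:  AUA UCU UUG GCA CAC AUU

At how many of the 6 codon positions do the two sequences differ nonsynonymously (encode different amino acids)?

2

Codon 1: AUG Met / AUA Ile — nonsynonymous.
Codon 2: AUU Ile / UCU Ser — nonsynonymous.
Codon 3: CUA Leu / UUG Leu — synonymous.
Codon 4: GCA Ala / GCA Ala — identical.
Codon 5: CAU His / CAC His — synonymous.
Codon 6: AUU Ile / AUU Ile — identical.
Nonsynonymous differences: 2.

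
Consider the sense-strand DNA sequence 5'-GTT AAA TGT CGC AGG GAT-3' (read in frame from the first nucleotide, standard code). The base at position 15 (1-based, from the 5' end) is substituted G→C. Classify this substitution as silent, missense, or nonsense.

Position 15 falls in codon 5: AGG → Arg.
After the substitution the codon is AGC → Ser.
Arg ≠ Ser, so this is a missense mutation.

missense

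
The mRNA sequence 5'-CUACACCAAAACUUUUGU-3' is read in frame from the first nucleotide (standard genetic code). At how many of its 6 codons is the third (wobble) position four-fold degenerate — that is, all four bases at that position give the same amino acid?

1

Codon 1 CUA (Leu): third position 4-fold.
Codon 2 CAC (His): third position 2-fold.
Codon 3 CAA (Gln): third position 2-fold.
Codon 4 AAC (Asn): third position 2-fold.
Codon 5 UUU (Phe): third position 2-fold.
Codon 6 UGU (Cys): third position 2-fold.
Four-fold degenerate third positions: 1.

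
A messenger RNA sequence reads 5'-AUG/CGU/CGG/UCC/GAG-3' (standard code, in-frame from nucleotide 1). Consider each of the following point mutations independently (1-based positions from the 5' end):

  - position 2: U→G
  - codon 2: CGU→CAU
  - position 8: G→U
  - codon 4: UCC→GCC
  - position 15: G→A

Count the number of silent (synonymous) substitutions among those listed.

1

Codon 1: AUG (Met) → AGG (Arg) — missense.
Codon 2: CGU (Arg) → CAU (His) — missense.
Codon 3: CGG (Arg) → CUG (Leu) — missense.
Codon 4: UCC (Ser) → GCC (Ala) — missense.
Codon 5: GAG (Glu) → GAA (Glu) — synonymous.
Synonymous: 1 of 5.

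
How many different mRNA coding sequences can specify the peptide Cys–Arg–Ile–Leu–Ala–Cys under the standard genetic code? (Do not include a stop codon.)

1728

Cys: 2 codons.
Arg: 6 codons.
Ile: 3 codons.
Leu: 6 codons.
Ala: 4 codons.
Cys: 2 codons.
2 × 6 × 3 × 6 × 4 × 2 = 1728.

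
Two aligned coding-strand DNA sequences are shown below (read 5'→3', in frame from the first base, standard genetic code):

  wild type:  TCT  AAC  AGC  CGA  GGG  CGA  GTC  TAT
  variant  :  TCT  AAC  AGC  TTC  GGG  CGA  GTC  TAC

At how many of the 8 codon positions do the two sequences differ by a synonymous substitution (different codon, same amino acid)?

Codon 1: TCT Ser / TCT Ser — identical.
Codon 2: AAC Asn / AAC Asn — identical.
Codon 3: AGC Ser / AGC Ser — identical.
Codon 4: CGA Arg / TTC Phe — nonsynonymous.
Codon 5: GGG Gly / GGG Gly — identical.
Codon 6: CGA Arg / CGA Arg — identical.
Codon 7: GTC Val / GTC Val — identical.
Codon 8: TAT Tyr / TAC Tyr — synonymous.
Synonymous differences: 1.

1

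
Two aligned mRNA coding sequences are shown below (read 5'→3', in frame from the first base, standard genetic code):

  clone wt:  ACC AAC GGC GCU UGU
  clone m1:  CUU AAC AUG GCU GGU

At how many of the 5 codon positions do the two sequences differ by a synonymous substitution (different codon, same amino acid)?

0

Codon 1: ACC Thr / CUU Leu — nonsynonymous.
Codon 2: AAC Asn / AAC Asn — identical.
Codon 3: GGC Gly / AUG Met — nonsynonymous.
Codon 4: GCU Ala / GCU Ala — identical.
Codon 5: UGU Cys / GGU Gly — nonsynonymous.
Synonymous differences: 0.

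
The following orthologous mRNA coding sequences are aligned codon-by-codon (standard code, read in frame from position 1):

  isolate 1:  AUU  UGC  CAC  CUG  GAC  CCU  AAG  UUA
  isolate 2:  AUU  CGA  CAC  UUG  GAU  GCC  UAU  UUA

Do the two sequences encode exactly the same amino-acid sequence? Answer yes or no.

no

Codon 1: AUU Ile / AUU Ile — identical.
Codon 2: UGC Cys / CGA Arg — nonsynonymous.
Codon 3: CAC His / CAC His — identical.
Codon 4: CUG Leu / UUG Leu — synonymous.
Codon 5: GAC Asp / GAU Asp — synonymous.
Codon 6: CCU Pro / GCC Ala — nonsynonymous.
Codon 7: AAG Lys / UAU Tyr — nonsynonymous.
Codon 8: UUA Leu / UUA Leu — identical.
Nonsynonymous differences: 3 → different protein.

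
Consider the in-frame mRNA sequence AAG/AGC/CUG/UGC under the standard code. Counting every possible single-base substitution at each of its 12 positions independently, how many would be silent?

7

Codon 1 (AAG, Lys): 1 synonymous substitution.
Codon 2 (AGC, Ser): 1 synonymous substitution.
Codon 3 (CUG, Leu): 4 synonymous substitutions.
Codon 4 (UGC, Cys): 1 synonymous substitution.
Total: 1 + 1 + 4 + 1 = 7.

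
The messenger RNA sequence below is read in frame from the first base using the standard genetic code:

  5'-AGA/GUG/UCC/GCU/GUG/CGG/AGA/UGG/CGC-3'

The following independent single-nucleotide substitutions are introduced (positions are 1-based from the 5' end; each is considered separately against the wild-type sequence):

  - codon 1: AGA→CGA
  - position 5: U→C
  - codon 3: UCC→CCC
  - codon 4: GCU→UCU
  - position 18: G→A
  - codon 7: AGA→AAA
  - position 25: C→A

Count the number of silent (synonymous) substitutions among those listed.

Codon 1: AGA (Arg) → CGA (Arg) — synonymous.
Codon 2: GUG (Val) → GCG (Ala) — missense.
Codon 3: UCC (Ser) → CCC (Pro) — missense.
Codon 4: GCU (Ala) → UCU (Ser) — missense.
Codon 6: CGG (Arg) → CGA (Arg) — synonymous.
Codon 7: AGA (Arg) → AAA (Lys) — missense.
Codon 9: CGC (Arg) → AGC (Ser) — missense.
Synonymous: 2 of 7.

2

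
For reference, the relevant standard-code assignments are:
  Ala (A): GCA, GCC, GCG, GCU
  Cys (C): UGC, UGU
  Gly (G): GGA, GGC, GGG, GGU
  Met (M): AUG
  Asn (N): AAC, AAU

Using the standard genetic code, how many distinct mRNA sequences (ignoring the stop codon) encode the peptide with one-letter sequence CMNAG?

Cys: 2 codons.
Met: 1 codon.
Asn: 2 codons.
Ala: 4 codons.
Gly: 4 codons.
2 × 1 × 2 × 4 × 4 = 64.

64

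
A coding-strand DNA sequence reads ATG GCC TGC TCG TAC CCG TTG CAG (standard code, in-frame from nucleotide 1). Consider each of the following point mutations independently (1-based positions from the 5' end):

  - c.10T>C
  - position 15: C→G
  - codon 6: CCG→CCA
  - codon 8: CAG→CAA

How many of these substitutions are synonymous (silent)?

2

Codon 4: TCG (Ser) → CCG (Pro) — missense.
Codon 5: TAC (Tyr) → TAG (Stop) — nonsense.
Codon 6: CCG (Pro) → CCA (Pro) — synonymous.
Codon 8: CAG (Gln) → CAA (Gln) — synonymous.
Synonymous: 2 of 4.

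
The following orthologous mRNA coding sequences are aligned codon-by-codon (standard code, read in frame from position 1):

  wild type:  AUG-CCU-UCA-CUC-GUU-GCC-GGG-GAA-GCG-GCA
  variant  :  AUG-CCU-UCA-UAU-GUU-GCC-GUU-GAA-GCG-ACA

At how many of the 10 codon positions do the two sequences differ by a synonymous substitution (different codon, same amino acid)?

0

Codon 1: AUG Met / AUG Met — identical.
Codon 2: CCU Pro / CCU Pro — identical.
Codon 3: UCA Ser / UCA Ser — identical.
Codon 4: CUC Leu / UAU Tyr — nonsynonymous.
Codon 5: GUU Val / GUU Val — identical.
Codon 6: GCC Ala / GCC Ala — identical.
Codon 7: GGG Gly / GUU Val — nonsynonymous.
Codon 8: GAA Glu / GAA Glu — identical.
Codon 9: GCG Ala / GCG Ala — identical.
Codon 10: GCA Ala / ACA Thr — nonsynonymous.
Synonymous differences: 0.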